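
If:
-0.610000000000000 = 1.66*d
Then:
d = -0.37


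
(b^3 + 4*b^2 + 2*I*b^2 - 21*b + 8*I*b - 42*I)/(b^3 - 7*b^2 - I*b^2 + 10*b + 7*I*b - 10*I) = (b^3 + 2*b^2*(2 + I) + b*(-21 + 8*I) - 42*I)/(b^3 - b^2*(7 + I) + b*(10 + 7*I) - 10*I)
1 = 1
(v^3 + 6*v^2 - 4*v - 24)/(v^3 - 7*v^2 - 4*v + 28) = (v + 6)/(v - 7)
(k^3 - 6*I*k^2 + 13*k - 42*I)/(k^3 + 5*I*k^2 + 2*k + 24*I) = (k - 7*I)/(k + 4*I)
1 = 1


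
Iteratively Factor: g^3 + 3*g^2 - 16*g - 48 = (g + 4)*(g^2 - g - 12) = (g + 3)*(g + 4)*(g - 4)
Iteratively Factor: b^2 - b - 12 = (b + 3)*(b - 4)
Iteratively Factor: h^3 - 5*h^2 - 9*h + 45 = (h - 5)*(h^2 - 9) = (h - 5)*(h - 3)*(h + 3)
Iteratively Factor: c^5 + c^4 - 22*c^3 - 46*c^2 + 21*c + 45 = (c + 3)*(c^4 - 2*c^3 - 16*c^2 + 2*c + 15) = (c + 3)^2*(c^3 - 5*c^2 - c + 5) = (c - 5)*(c + 3)^2*(c^2 - 1) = (c - 5)*(c + 1)*(c + 3)^2*(c - 1)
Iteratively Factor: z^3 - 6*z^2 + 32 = (z - 4)*(z^2 - 2*z - 8) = (z - 4)*(z + 2)*(z - 4)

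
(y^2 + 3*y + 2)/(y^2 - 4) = (y + 1)/(y - 2)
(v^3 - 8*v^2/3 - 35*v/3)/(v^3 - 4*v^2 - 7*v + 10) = v*(3*v + 7)/(3*(v^2 + v - 2))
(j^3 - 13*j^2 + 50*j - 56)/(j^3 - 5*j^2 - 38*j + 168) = (j - 2)/(j + 6)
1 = 1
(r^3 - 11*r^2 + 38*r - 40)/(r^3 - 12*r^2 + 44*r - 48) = (r - 5)/(r - 6)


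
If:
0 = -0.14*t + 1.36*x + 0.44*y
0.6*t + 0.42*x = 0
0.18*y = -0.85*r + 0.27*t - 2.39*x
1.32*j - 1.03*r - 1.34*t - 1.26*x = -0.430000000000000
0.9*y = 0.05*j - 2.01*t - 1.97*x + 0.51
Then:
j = 0.01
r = 0.49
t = 0.15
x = -0.21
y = 0.70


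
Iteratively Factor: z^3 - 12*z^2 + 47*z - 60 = (z - 4)*(z^2 - 8*z + 15) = (z - 4)*(z - 3)*(z - 5)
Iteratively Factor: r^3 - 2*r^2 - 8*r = (r + 2)*(r^2 - 4*r) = (r - 4)*(r + 2)*(r)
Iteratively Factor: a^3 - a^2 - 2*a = (a + 1)*(a^2 - 2*a) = (a - 2)*(a + 1)*(a)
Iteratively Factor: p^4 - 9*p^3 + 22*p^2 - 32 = (p + 1)*(p^3 - 10*p^2 + 32*p - 32) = (p - 4)*(p + 1)*(p^2 - 6*p + 8) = (p - 4)^2*(p + 1)*(p - 2)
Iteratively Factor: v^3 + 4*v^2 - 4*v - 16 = (v + 2)*(v^2 + 2*v - 8) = (v - 2)*(v + 2)*(v + 4)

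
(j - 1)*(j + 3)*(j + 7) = j^3 + 9*j^2 + 11*j - 21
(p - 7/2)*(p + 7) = p^2 + 7*p/2 - 49/2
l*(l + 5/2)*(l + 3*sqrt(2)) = l^3 + 5*l^2/2 + 3*sqrt(2)*l^2 + 15*sqrt(2)*l/2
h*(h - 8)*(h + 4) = h^3 - 4*h^2 - 32*h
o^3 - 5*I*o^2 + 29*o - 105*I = (o - 7*I)*(o - 3*I)*(o + 5*I)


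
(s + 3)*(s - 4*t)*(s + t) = s^3 - 3*s^2*t + 3*s^2 - 4*s*t^2 - 9*s*t - 12*t^2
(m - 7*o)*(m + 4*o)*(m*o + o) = m^3*o - 3*m^2*o^2 + m^2*o - 28*m*o^3 - 3*m*o^2 - 28*o^3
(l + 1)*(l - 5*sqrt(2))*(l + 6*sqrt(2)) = l^3 + l^2 + sqrt(2)*l^2 - 60*l + sqrt(2)*l - 60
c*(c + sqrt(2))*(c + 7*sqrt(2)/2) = c^3 + 9*sqrt(2)*c^2/2 + 7*c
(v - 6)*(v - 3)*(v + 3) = v^3 - 6*v^2 - 9*v + 54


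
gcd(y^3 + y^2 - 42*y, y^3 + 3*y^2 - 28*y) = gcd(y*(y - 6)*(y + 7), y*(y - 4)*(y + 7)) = y^2 + 7*y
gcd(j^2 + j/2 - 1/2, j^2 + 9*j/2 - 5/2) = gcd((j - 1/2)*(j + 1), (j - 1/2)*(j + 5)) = j - 1/2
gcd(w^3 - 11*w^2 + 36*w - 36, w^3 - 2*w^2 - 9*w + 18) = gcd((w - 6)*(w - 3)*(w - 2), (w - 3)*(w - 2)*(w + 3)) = w^2 - 5*w + 6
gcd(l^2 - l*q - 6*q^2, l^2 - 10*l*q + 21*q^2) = -l + 3*q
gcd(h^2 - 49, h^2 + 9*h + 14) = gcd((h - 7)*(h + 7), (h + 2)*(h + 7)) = h + 7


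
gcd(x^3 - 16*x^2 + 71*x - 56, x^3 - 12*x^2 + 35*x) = x - 7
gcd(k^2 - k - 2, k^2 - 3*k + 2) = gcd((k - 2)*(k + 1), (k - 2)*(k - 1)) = k - 2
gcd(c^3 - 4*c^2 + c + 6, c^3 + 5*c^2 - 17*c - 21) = c^2 - 2*c - 3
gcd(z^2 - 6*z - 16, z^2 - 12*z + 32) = z - 8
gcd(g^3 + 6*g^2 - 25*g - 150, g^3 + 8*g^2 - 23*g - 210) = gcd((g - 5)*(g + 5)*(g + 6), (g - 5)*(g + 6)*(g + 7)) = g^2 + g - 30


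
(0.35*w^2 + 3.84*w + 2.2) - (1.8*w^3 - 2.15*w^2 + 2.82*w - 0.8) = -1.8*w^3 + 2.5*w^2 + 1.02*w + 3.0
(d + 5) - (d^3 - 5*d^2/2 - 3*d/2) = -d^3 + 5*d^2/2 + 5*d/2 + 5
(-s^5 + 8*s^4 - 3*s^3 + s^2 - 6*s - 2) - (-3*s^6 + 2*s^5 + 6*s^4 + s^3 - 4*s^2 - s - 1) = 3*s^6 - 3*s^5 + 2*s^4 - 4*s^3 + 5*s^2 - 5*s - 1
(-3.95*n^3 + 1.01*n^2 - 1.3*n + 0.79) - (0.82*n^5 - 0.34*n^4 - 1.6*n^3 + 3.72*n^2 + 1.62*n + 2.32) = -0.82*n^5 + 0.34*n^4 - 2.35*n^3 - 2.71*n^2 - 2.92*n - 1.53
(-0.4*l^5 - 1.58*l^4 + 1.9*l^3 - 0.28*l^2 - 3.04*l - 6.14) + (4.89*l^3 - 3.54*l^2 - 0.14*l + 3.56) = -0.4*l^5 - 1.58*l^4 + 6.79*l^3 - 3.82*l^2 - 3.18*l - 2.58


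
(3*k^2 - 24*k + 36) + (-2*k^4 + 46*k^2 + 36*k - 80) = -2*k^4 + 49*k^2 + 12*k - 44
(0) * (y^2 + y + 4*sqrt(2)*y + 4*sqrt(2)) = 0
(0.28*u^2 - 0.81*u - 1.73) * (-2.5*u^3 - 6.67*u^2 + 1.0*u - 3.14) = -0.7*u^5 + 0.1574*u^4 + 10.0077*u^3 + 9.8499*u^2 + 0.8134*u + 5.4322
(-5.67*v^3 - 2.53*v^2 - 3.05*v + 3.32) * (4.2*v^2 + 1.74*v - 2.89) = -23.814*v^5 - 20.4918*v^4 - 0.825899999999998*v^3 + 15.9487*v^2 + 14.5913*v - 9.5948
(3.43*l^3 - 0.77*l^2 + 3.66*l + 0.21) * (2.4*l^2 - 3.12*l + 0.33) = 8.232*l^5 - 12.5496*l^4 + 12.3183*l^3 - 11.1693*l^2 + 0.5526*l + 0.0693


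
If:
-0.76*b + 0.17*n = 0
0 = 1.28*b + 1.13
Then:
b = -0.88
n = -3.95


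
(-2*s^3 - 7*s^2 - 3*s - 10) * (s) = -2*s^4 - 7*s^3 - 3*s^2 - 10*s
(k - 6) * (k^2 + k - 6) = k^3 - 5*k^2 - 12*k + 36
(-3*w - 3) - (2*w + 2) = -5*w - 5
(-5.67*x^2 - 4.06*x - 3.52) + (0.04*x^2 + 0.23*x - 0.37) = -5.63*x^2 - 3.83*x - 3.89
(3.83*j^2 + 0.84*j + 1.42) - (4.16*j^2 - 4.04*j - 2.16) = -0.33*j^2 + 4.88*j + 3.58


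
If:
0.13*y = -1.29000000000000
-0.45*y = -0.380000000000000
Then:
No Solution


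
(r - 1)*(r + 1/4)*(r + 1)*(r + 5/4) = r^4 + 3*r^3/2 - 11*r^2/16 - 3*r/2 - 5/16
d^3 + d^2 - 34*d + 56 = (d - 4)*(d - 2)*(d + 7)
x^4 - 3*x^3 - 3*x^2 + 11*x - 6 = (x - 3)*(x - 1)^2*(x + 2)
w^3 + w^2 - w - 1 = (w - 1)*(w + 1)^2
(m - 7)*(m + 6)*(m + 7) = m^3 + 6*m^2 - 49*m - 294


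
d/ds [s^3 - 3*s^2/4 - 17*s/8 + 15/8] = 3*s^2 - 3*s/2 - 17/8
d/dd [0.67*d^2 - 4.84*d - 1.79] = 1.34*d - 4.84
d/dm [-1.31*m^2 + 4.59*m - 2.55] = 4.59 - 2.62*m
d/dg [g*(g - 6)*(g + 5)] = 3*g^2 - 2*g - 30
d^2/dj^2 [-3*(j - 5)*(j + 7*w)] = -6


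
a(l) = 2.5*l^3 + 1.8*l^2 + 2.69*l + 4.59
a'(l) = 7.5*l^2 + 3.6*l + 2.69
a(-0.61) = 3.05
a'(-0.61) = 3.28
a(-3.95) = -132.03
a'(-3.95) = 105.49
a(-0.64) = 2.95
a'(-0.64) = 3.46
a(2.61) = 68.32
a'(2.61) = 63.18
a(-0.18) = 4.15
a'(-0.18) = 2.28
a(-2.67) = -37.35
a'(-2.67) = 46.54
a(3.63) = 157.65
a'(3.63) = 114.58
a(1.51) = 21.36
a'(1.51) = 25.23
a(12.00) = 4616.07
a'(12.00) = 1125.89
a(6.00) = 625.53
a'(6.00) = 294.29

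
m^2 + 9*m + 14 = (m + 2)*(m + 7)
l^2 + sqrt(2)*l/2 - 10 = (l - 2*sqrt(2))*(l + 5*sqrt(2)/2)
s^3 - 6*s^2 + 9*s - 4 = (s - 4)*(s - 1)^2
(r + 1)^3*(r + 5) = r^4 + 8*r^3 + 18*r^2 + 16*r + 5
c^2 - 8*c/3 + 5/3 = (c - 5/3)*(c - 1)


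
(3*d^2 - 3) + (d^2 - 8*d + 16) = 4*d^2 - 8*d + 13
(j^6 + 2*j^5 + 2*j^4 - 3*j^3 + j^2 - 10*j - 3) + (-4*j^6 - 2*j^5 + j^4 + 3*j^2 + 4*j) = -3*j^6 + 3*j^4 - 3*j^3 + 4*j^2 - 6*j - 3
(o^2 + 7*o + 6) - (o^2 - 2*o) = 9*o + 6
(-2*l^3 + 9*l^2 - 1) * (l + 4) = -2*l^4 + l^3 + 36*l^2 - l - 4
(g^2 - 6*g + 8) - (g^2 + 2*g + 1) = 7 - 8*g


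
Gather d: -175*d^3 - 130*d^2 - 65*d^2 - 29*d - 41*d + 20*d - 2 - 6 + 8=-175*d^3 - 195*d^2 - 50*d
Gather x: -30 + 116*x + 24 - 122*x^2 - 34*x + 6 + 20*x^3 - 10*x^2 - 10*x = 20*x^3 - 132*x^2 + 72*x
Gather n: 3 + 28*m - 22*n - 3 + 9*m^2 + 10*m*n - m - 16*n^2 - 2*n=9*m^2 + 27*m - 16*n^2 + n*(10*m - 24)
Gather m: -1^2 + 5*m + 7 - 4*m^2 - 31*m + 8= -4*m^2 - 26*m + 14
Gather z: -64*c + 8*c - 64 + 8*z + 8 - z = -56*c + 7*z - 56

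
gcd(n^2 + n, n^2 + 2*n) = n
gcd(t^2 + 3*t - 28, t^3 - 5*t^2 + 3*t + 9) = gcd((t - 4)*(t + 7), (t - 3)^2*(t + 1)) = 1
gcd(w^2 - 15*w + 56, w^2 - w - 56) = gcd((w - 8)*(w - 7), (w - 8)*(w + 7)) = w - 8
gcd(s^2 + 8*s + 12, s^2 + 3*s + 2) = s + 2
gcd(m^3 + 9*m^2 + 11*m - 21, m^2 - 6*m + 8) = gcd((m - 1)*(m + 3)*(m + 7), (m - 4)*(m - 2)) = 1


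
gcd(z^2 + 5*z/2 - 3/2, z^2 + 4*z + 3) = z + 3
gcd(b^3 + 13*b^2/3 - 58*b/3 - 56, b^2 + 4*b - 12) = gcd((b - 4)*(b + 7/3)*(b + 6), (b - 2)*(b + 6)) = b + 6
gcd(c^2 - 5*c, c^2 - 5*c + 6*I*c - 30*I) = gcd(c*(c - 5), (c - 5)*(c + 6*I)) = c - 5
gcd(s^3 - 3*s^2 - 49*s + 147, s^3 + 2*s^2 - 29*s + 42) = s^2 + 4*s - 21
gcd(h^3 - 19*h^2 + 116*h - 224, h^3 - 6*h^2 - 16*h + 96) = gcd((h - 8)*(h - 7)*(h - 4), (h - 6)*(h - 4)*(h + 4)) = h - 4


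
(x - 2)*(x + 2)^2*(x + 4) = x^4 + 6*x^3 + 4*x^2 - 24*x - 32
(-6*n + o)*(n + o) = -6*n^2 - 5*n*o + o^2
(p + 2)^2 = p^2 + 4*p + 4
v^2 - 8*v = v*(v - 8)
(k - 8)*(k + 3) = k^2 - 5*k - 24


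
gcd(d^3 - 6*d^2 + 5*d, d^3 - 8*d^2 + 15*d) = d^2 - 5*d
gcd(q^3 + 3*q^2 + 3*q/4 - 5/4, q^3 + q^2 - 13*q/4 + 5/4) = q^2 + 2*q - 5/4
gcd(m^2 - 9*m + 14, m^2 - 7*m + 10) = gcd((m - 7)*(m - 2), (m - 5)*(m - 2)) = m - 2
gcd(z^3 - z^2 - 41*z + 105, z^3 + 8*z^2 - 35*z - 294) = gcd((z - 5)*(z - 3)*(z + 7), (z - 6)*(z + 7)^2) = z + 7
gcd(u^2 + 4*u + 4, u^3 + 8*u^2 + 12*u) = u + 2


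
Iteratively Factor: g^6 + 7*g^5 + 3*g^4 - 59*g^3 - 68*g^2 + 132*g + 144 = (g + 1)*(g^5 + 6*g^4 - 3*g^3 - 56*g^2 - 12*g + 144) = (g + 1)*(g + 3)*(g^4 + 3*g^3 - 12*g^2 - 20*g + 48) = (g + 1)*(g + 3)^2*(g^3 - 12*g + 16) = (g - 2)*(g + 1)*(g + 3)^2*(g^2 + 2*g - 8) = (g - 2)*(g + 1)*(g + 3)^2*(g + 4)*(g - 2)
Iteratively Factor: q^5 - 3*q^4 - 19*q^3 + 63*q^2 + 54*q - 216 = (q - 3)*(q^4 - 19*q^2 + 6*q + 72) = (q - 3)^2*(q^3 + 3*q^2 - 10*q - 24) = (q - 3)^2*(q + 4)*(q^2 - q - 6) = (q - 3)^2*(q + 2)*(q + 4)*(q - 3)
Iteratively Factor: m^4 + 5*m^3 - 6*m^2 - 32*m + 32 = (m - 1)*(m^3 + 6*m^2 - 32) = (m - 1)*(m + 4)*(m^2 + 2*m - 8) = (m - 1)*(m + 4)^2*(m - 2)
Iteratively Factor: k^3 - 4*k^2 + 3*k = (k - 3)*(k^2 - k) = (k - 3)*(k - 1)*(k)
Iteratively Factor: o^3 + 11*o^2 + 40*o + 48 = (o + 3)*(o^2 + 8*o + 16) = (o + 3)*(o + 4)*(o + 4)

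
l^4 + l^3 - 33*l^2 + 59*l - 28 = (l - 4)*(l - 1)^2*(l + 7)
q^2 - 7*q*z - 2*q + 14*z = (q - 2)*(q - 7*z)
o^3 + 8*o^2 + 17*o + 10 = (o + 1)*(o + 2)*(o + 5)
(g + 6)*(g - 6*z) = g^2 - 6*g*z + 6*g - 36*z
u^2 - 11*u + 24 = (u - 8)*(u - 3)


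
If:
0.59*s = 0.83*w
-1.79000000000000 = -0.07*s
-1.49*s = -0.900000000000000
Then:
No Solution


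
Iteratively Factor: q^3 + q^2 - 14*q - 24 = (q - 4)*(q^2 + 5*q + 6) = (q - 4)*(q + 2)*(q + 3)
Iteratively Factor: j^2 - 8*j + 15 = (j - 5)*(j - 3)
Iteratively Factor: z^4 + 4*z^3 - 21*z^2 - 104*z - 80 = (z - 5)*(z^3 + 9*z^2 + 24*z + 16) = (z - 5)*(z + 4)*(z^2 + 5*z + 4) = (z - 5)*(z + 4)^2*(z + 1)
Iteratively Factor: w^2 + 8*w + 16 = (w + 4)*(w + 4)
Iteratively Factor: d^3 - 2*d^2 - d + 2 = (d - 1)*(d^2 - d - 2) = (d - 1)*(d + 1)*(d - 2)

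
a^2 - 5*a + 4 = (a - 4)*(a - 1)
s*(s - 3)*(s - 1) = s^3 - 4*s^2 + 3*s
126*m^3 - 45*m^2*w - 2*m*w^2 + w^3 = (-6*m + w)*(-3*m + w)*(7*m + w)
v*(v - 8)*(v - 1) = v^3 - 9*v^2 + 8*v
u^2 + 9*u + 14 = (u + 2)*(u + 7)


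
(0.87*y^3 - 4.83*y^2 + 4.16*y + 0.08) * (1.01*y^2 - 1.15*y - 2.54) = 0.8787*y^5 - 5.8788*y^4 + 7.5463*y^3 + 7.565*y^2 - 10.6584*y - 0.2032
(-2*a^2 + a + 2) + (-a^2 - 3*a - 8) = -3*a^2 - 2*a - 6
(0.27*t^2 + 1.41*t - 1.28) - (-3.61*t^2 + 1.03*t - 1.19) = 3.88*t^2 + 0.38*t - 0.0900000000000001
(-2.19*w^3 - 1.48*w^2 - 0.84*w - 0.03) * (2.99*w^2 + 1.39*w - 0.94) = -6.5481*w^5 - 7.4693*w^4 - 2.5102*w^3 + 0.1339*w^2 + 0.7479*w + 0.0282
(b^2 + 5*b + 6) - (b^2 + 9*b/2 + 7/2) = b/2 + 5/2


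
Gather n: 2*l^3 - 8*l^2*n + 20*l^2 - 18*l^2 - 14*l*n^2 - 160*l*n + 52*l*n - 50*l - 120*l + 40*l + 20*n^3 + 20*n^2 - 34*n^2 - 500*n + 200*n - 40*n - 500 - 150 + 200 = 2*l^3 + 2*l^2 - 130*l + 20*n^3 + n^2*(-14*l - 14) + n*(-8*l^2 - 108*l - 340) - 450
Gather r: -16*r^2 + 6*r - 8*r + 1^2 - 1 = -16*r^2 - 2*r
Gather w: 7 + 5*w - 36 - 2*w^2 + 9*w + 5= -2*w^2 + 14*w - 24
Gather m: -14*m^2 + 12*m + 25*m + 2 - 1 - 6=-14*m^2 + 37*m - 5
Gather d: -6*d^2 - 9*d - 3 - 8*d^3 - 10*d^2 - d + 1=-8*d^3 - 16*d^2 - 10*d - 2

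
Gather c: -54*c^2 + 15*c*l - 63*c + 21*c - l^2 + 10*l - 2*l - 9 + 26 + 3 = -54*c^2 + c*(15*l - 42) - l^2 + 8*l + 20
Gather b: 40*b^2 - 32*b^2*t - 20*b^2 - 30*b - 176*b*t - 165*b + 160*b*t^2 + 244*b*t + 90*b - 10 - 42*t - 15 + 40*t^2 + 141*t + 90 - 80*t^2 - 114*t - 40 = b^2*(20 - 32*t) + b*(160*t^2 + 68*t - 105) - 40*t^2 - 15*t + 25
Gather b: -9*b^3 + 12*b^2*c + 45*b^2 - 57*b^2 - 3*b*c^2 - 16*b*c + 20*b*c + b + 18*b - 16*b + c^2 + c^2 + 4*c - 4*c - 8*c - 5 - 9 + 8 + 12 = -9*b^3 + b^2*(12*c - 12) + b*(-3*c^2 + 4*c + 3) + 2*c^2 - 8*c + 6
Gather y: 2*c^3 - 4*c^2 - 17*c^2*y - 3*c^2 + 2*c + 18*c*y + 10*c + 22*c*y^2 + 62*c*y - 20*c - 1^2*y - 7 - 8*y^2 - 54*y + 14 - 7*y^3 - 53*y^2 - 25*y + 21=2*c^3 - 7*c^2 - 8*c - 7*y^3 + y^2*(22*c - 61) + y*(-17*c^2 + 80*c - 80) + 28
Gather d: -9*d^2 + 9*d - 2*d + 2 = -9*d^2 + 7*d + 2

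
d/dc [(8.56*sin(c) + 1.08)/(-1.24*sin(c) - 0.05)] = 0.9112*cos(c)/(1.24*sin(c) + 0.05)^2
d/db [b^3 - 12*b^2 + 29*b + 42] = 3*b^2 - 24*b + 29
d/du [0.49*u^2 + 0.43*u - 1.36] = 0.98*u + 0.43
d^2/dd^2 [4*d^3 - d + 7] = 24*d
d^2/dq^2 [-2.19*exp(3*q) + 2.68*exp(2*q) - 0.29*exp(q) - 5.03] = (-19.71*exp(2*q) + 10.72*exp(q) - 0.29)*exp(q)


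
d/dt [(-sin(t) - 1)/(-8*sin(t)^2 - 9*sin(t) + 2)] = (-16*sin(t) + 4*cos(2*t) - 15)*cos(t)/(8*sin(t)^2 + 9*sin(t) - 2)^2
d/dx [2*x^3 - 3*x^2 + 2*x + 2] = 6*x^2 - 6*x + 2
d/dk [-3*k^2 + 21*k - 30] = 21 - 6*k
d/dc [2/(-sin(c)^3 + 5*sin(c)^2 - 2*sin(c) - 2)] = 2*(3*sin(c)^2 - 10*sin(c) + 2)*cos(c)/(sin(c)^3 - 5*sin(c)^2 + 2*sin(c) + 2)^2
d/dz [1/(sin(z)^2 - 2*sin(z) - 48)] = 2*(1 - sin(z))*cos(z)/((sin(z) - 8)^2*(sin(z) + 6)^2)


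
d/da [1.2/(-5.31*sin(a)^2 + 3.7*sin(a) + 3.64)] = (12.744*sin(a) - 4.44)*cos(a)/(-5.31*sin(a)^2 + 3.7*sin(a) + 3.64)^2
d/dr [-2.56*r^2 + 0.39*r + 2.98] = 0.39 - 5.12*r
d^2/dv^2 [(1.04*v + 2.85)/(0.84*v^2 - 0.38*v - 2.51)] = ((-5.2416*v - 3.9976)*(-0.84*v^2 + 0.38*v + 2.51) - (1.04*v + 2.85)*(1.68*v - 0.38)*(3.36*v - 0.76))/(-0.84*v^2 + 0.38*v + 2.51)^3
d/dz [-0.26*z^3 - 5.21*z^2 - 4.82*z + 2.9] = -0.78*z^2 - 10.42*z - 4.82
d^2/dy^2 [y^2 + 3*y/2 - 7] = 2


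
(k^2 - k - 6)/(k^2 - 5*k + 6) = (k + 2)/(k - 2)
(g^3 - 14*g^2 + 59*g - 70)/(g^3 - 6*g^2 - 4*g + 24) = (g^2 - 12*g + 35)/(g^2 - 4*g - 12)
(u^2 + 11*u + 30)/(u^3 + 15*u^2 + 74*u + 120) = 1/(u + 4)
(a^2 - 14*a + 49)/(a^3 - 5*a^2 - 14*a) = (a - 7)/(a*(a + 2))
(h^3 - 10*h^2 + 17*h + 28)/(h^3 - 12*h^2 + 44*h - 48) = (h^2 - 6*h - 7)/(h^2 - 8*h + 12)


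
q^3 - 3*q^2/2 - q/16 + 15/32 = (q - 5/4)*(q - 3/4)*(q + 1/2)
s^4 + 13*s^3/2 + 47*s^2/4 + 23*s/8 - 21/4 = (s - 1/2)*(s + 3/2)*(s + 2)*(s + 7/2)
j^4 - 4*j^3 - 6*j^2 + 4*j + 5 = (j - 5)*(j - 1)*(j + 1)^2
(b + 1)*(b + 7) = b^2 + 8*b + 7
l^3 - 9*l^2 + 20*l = l*(l - 5)*(l - 4)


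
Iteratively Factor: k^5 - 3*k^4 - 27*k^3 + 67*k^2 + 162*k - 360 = (k + 3)*(k^4 - 6*k^3 - 9*k^2 + 94*k - 120) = (k + 3)*(k + 4)*(k^3 - 10*k^2 + 31*k - 30) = (k - 3)*(k + 3)*(k + 4)*(k^2 - 7*k + 10) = (k - 5)*(k - 3)*(k + 3)*(k + 4)*(k - 2)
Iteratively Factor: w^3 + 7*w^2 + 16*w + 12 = (w + 2)*(w^2 + 5*w + 6) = (w + 2)*(w + 3)*(w + 2)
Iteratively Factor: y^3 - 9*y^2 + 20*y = (y)*(y^2 - 9*y + 20) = y*(y - 5)*(y - 4)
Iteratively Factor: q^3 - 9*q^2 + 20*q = (q)*(q^2 - 9*q + 20) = q*(q - 5)*(q - 4)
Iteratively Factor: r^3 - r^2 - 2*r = (r - 2)*(r^2 + r) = (r - 2)*(r + 1)*(r)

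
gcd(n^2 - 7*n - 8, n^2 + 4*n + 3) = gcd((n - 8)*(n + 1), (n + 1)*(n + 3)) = n + 1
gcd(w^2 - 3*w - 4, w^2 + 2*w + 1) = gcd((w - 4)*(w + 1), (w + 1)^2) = w + 1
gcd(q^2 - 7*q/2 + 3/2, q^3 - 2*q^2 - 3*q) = q - 3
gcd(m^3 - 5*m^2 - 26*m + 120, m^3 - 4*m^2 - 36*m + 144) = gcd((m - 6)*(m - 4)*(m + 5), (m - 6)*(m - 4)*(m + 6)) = m^2 - 10*m + 24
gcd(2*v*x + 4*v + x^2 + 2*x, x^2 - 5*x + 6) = 1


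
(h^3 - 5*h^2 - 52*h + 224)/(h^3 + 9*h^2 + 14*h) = (h^2 - 12*h + 32)/(h*(h + 2))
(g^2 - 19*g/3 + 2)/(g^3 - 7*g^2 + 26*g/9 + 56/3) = 3*(3*g - 1)/(9*g^2 - 9*g - 28)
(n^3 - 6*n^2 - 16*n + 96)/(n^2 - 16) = n - 6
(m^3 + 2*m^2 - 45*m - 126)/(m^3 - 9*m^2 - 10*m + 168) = (m^2 + 9*m + 18)/(m^2 - 2*m - 24)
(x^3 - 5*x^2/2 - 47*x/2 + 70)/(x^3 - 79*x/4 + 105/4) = 2*(x - 4)/(2*x - 3)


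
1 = 1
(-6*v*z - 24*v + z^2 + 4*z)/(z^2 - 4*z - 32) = (-6*v + z)/(z - 8)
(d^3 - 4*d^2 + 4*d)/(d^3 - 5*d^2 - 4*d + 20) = d*(d - 2)/(d^2 - 3*d - 10)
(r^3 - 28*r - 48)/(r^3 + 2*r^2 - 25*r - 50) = (r^2 - 2*r - 24)/(r^2 - 25)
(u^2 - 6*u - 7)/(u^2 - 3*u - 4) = (u - 7)/(u - 4)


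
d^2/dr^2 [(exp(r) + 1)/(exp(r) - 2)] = 3*(exp(r) + 2)*exp(r)/(exp(3*r) - 6*exp(2*r) + 12*exp(r) - 8)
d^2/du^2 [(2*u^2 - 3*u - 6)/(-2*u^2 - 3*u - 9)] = 6*(8*u^3 + 60*u^2 - 18*u - 99)/(8*u^6 + 36*u^5 + 162*u^4 + 351*u^3 + 729*u^2 + 729*u + 729)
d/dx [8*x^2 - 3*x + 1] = 16*x - 3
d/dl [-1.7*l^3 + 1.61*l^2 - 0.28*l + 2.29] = -5.1*l^2 + 3.22*l - 0.28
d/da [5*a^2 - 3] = 10*a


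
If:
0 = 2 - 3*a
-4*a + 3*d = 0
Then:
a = 2/3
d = 8/9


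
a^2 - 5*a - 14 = (a - 7)*(a + 2)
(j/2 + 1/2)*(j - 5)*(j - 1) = j^3/2 - 5*j^2/2 - j/2 + 5/2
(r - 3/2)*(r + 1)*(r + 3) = r^3 + 5*r^2/2 - 3*r - 9/2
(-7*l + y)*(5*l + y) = -35*l^2 - 2*l*y + y^2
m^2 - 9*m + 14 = (m - 7)*(m - 2)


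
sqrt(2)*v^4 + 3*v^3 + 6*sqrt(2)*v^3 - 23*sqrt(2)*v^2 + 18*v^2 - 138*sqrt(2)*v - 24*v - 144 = (v + 6)*(v - 3*sqrt(2))*(v + 4*sqrt(2))*(sqrt(2)*v + 1)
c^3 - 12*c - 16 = (c - 4)*(c + 2)^2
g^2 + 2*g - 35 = (g - 5)*(g + 7)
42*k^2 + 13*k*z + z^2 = (6*k + z)*(7*k + z)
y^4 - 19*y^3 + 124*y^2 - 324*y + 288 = (y - 8)*(y - 6)*(y - 3)*(y - 2)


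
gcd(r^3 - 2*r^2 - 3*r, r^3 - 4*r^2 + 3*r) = r^2 - 3*r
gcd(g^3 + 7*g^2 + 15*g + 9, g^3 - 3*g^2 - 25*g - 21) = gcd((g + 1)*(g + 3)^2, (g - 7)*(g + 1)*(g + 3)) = g^2 + 4*g + 3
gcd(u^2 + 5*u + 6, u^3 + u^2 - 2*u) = u + 2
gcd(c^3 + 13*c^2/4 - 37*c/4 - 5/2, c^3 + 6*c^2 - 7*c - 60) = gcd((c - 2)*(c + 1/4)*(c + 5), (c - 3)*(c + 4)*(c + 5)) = c + 5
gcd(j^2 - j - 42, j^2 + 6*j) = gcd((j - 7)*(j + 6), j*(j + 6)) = j + 6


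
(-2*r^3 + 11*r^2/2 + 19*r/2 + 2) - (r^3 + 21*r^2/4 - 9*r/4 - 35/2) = -3*r^3 + r^2/4 + 47*r/4 + 39/2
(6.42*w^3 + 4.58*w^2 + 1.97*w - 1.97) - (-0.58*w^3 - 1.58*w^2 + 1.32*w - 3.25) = 7.0*w^3 + 6.16*w^2 + 0.65*w + 1.28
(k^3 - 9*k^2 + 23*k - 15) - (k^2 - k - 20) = k^3 - 10*k^2 + 24*k + 5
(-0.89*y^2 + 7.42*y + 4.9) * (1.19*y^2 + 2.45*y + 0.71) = -1.0591*y^4 + 6.6493*y^3 + 23.3781*y^2 + 17.2732*y + 3.479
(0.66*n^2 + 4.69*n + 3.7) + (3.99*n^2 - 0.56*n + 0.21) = 4.65*n^2 + 4.13*n + 3.91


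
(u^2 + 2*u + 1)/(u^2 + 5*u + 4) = (u + 1)/(u + 4)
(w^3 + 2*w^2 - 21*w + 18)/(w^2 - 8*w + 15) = (w^2 + 5*w - 6)/(w - 5)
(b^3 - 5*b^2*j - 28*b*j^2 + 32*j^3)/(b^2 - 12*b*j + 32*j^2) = (b^2 + 3*b*j - 4*j^2)/(b - 4*j)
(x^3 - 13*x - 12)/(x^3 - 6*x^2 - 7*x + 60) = (x + 1)/(x - 5)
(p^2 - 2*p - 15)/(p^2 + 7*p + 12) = (p - 5)/(p + 4)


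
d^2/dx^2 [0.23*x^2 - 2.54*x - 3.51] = 0.460000000000000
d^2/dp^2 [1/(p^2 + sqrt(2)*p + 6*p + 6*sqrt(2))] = 2*(-p^2 - 6*p - sqrt(2)*p + (2*p + sqrt(2) + 6)^2 - 6*sqrt(2))/(p^2 + sqrt(2)*p + 6*p + 6*sqrt(2))^3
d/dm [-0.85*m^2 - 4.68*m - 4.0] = -1.7*m - 4.68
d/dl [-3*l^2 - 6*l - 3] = -6*l - 6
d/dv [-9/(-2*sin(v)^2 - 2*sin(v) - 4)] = -9*(2*sin(v) + 1)*cos(v)/(2*(sin(v)^2 + sin(v) + 2)^2)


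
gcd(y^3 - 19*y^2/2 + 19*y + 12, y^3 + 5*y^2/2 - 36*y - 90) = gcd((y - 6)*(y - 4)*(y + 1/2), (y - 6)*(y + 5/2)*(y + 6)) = y - 6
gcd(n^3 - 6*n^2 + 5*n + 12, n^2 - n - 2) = n + 1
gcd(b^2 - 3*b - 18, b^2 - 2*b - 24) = b - 6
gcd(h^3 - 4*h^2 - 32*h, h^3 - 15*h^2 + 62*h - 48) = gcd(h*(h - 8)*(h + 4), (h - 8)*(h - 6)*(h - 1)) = h - 8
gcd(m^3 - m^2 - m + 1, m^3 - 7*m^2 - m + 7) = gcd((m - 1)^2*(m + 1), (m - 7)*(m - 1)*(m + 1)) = m^2 - 1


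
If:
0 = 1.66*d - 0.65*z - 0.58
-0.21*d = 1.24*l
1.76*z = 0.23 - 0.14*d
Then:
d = 0.39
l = -0.07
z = 0.10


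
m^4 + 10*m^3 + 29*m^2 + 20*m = m*(m + 1)*(m + 4)*(m + 5)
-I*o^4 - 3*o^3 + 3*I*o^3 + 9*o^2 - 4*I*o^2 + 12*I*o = o*(o - 3)*(o - 4*I)*(-I*o + 1)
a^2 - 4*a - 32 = (a - 8)*(a + 4)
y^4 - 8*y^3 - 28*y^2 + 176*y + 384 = (y - 8)*(y - 6)*(y + 2)*(y + 4)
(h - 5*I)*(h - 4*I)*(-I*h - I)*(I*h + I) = h^4 + 2*h^3 - 9*I*h^3 - 19*h^2 - 18*I*h^2 - 40*h - 9*I*h - 20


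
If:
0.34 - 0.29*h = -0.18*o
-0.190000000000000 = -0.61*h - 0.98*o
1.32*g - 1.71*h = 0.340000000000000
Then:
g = 1.47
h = 0.93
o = -0.39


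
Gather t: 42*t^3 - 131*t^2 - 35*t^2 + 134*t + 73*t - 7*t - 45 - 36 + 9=42*t^3 - 166*t^2 + 200*t - 72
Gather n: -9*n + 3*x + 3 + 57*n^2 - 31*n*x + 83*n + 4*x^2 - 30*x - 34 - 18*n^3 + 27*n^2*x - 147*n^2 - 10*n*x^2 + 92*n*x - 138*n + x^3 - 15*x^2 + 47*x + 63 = -18*n^3 + n^2*(27*x - 90) + n*(-10*x^2 + 61*x - 64) + x^3 - 11*x^2 + 20*x + 32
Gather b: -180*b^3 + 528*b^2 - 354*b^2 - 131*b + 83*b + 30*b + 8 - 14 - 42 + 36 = -180*b^3 + 174*b^2 - 18*b - 12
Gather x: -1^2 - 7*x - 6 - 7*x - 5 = -14*x - 12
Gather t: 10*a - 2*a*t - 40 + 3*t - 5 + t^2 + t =10*a + t^2 + t*(4 - 2*a) - 45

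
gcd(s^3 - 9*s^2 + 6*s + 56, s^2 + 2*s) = s + 2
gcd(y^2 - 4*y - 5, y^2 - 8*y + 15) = y - 5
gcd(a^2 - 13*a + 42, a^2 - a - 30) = a - 6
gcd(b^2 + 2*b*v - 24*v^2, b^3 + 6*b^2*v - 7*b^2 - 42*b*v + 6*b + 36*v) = b + 6*v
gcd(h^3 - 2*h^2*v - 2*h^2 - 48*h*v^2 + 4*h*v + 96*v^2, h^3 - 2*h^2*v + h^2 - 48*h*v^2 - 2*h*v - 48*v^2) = -h^2 + 2*h*v + 48*v^2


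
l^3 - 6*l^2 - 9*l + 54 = (l - 6)*(l - 3)*(l + 3)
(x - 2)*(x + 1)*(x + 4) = x^3 + 3*x^2 - 6*x - 8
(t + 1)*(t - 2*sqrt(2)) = t^2 - 2*sqrt(2)*t + t - 2*sqrt(2)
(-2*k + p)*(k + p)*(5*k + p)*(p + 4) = -10*k^3*p - 40*k^3 - 7*k^2*p^2 - 28*k^2*p + 4*k*p^3 + 16*k*p^2 + p^4 + 4*p^3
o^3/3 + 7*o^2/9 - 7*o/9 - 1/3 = (o/3 + 1)*(o - 1)*(o + 1/3)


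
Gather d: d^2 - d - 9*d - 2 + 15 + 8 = d^2 - 10*d + 21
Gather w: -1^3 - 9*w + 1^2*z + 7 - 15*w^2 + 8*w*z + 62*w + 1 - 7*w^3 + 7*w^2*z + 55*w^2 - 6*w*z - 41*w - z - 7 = -7*w^3 + w^2*(7*z + 40) + w*(2*z + 12)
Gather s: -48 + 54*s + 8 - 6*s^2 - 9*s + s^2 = -5*s^2 + 45*s - 40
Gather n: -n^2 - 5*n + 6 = -n^2 - 5*n + 6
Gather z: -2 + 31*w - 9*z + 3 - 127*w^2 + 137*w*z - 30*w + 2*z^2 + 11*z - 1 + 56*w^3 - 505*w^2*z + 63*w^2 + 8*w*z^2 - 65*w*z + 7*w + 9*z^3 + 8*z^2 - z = 56*w^3 - 64*w^2 + 8*w + 9*z^3 + z^2*(8*w + 10) + z*(-505*w^2 + 72*w + 1)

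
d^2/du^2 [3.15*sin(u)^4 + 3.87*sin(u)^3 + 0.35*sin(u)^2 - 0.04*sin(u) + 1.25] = -50.4*sin(u)^4 - 34.83*sin(u)^3 + 36.4*sin(u)^2 + 23.26*sin(u) + 0.7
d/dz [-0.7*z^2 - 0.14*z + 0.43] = -1.4*z - 0.14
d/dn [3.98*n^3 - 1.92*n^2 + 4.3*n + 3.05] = 11.94*n^2 - 3.84*n + 4.3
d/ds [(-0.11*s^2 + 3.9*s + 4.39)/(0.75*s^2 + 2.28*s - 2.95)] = (-3.1758*s^2 - 5.936*s - 21.5142)/(0.5625*s^4 + 3.42*s^3 + 0.773399999999999*s^2 - 13.452*s + 8.7025)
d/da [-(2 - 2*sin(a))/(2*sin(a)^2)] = (2 - sin(a))*cos(a)/sin(a)^3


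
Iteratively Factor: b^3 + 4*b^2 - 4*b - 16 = (b + 4)*(b^2 - 4) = (b + 2)*(b + 4)*(b - 2)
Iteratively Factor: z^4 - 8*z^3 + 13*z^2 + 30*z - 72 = (z - 3)*(z^3 - 5*z^2 - 2*z + 24) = (z - 4)*(z - 3)*(z^2 - z - 6) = (z - 4)*(z - 3)*(z + 2)*(z - 3)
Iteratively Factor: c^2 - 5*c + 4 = (c - 1)*(c - 4)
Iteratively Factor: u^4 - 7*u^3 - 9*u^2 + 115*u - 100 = (u - 5)*(u^3 - 2*u^2 - 19*u + 20) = (u - 5)*(u - 1)*(u^2 - u - 20) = (u - 5)^2*(u - 1)*(u + 4)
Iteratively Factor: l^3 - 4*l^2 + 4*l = (l - 2)*(l^2 - 2*l) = l*(l - 2)*(l - 2)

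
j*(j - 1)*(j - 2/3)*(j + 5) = j^4 + 10*j^3/3 - 23*j^2/3 + 10*j/3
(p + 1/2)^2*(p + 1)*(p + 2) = p^4 + 4*p^3 + 21*p^2/4 + 11*p/4 + 1/2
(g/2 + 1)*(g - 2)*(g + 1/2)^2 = g^4/2 + g^3/2 - 15*g^2/8 - 2*g - 1/2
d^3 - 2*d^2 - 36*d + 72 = (d - 6)*(d - 2)*(d + 6)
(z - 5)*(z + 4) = z^2 - z - 20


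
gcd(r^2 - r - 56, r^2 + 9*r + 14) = r + 7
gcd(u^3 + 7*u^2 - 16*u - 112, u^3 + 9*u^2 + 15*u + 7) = u + 7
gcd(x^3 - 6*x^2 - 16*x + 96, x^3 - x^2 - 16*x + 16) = x^2 - 16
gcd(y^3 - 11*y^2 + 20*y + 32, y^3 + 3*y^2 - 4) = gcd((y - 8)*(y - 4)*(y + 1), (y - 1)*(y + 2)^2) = 1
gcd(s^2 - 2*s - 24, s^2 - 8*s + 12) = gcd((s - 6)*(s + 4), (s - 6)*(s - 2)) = s - 6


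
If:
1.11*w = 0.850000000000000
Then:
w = 0.77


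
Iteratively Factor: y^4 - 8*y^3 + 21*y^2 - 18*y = (y)*(y^3 - 8*y^2 + 21*y - 18) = y*(y - 3)*(y^2 - 5*y + 6) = y*(y - 3)^2*(y - 2)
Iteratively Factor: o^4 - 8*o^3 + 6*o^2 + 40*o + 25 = (o - 5)*(o^3 - 3*o^2 - 9*o - 5) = (o - 5)*(o + 1)*(o^2 - 4*o - 5) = (o - 5)^2*(o + 1)*(o + 1)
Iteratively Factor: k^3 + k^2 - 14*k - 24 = (k - 4)*(k^2 + 5*k + 6) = (k - 4)*(k + 2)*(k + 3)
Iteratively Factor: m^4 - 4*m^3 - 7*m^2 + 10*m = (m - 5)*(m^3 + m^2 - 2*m) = m*(m - 5)*(m^2 + m - 2) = m*(m - 5)*(m + 2)*(m - 1)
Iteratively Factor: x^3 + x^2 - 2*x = (x)*(x^2 + x - 2) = x*(x - 1)*(x + 2)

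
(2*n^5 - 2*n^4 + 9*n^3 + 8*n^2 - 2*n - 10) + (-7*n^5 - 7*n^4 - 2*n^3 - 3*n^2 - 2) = -5*n^5 - 9*n^4 + 7*n^3 + 5*n^2 - 2*n - 12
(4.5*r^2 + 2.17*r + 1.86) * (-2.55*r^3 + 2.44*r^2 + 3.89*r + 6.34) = -11.475*r^5 + 5.4465*r^4 + 18.0568*r^3 + 41.5097*r^2 + 20.9932*r + 11.7924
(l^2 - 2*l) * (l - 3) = l^3 - 5*l^2 + 6*l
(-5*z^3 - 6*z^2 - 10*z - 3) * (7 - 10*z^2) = 50*z^5 + 60*z^4 + 65*z^3 - 12*z^2 - 70*z - 21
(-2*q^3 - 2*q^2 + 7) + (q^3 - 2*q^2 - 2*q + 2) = -q^3 - 4*q^2 - 2*q + 9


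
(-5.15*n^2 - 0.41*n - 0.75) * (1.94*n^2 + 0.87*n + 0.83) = -9.991*n^4 - 5.2759*n^3 - 6.0862*n^2 - 0.9928*n - 0.6225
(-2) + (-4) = -6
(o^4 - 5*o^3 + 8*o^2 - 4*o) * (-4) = -4*o^4 + 20*o^3 - 32*o^2 + 16*o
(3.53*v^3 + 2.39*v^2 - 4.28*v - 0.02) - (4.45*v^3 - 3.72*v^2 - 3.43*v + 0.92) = -0.92*v^3 + 6.11*v^2 - 0.85*v - 0.94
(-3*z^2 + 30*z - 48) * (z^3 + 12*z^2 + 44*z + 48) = -3*z^5 - 6*z^4 + 180*z^3 + 600*z^2 - 672*z - 2304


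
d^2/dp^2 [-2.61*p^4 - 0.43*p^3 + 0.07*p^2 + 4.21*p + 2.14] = -31.32*p^2 - 2.58*p + 0.14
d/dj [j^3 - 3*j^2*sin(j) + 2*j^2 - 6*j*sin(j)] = -3*j^2*cos(j) + 3*j^2 - 6*sqrt(2)*j*sin(j + pi/4) + 4*j - 6*sin(j)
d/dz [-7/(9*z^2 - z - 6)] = 7*(18*z - 1)/(-9*z^2 + z + 6)^2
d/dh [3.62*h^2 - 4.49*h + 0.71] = 7.24*h - 4.49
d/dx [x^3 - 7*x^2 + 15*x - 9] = 3*x^2 - 14*x + 15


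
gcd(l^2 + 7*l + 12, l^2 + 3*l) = l + 3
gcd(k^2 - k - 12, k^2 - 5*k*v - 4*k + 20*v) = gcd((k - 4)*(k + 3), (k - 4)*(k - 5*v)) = k - 4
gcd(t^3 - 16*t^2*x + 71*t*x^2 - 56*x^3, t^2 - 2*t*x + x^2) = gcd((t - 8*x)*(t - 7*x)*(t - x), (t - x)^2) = -t + x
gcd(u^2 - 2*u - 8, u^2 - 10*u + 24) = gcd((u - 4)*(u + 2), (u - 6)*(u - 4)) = u - 4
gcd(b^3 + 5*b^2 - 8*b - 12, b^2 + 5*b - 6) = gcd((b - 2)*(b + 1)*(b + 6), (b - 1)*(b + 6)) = b + 6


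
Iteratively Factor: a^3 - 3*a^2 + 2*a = (a - 2)*(a^2 - a) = a*(a - 2)*(a - 1)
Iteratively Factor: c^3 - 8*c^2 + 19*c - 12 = (c - 1)*(c^2 - 7*c + 12) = (c - 4)*(c - 1)*(c - 3)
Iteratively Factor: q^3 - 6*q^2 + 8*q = (q - 4)*(q^2 - 2*q) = q*(q - 4)*(q - 2)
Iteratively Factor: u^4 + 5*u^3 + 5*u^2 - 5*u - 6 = (u - 1)*(u^3 + 6*u^2 + 11*u + 6) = (u - 1)*(u + 1)*(u^2 + 5*u + 6) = (u - 1)*(u + 1)*(u + 3)*(u + 2)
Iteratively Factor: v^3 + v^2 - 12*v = (v + 4)*(v^2 - 3*v) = v*(v + 4)*(v - 3)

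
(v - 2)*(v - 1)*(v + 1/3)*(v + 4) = v^4 + 4*v^3/3 - 29*v^2/3 + 14*v/3 + 8/3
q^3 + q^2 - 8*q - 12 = (q - 3)*(q + 2)^2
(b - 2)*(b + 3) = b^2 + b - 6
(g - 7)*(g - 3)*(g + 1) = g^3 - 9*g^2 + 11*g + 21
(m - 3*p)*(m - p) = m^2 - 4*m*p + 3*p^2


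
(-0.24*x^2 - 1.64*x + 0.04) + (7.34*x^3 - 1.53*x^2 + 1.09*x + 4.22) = 7.34*x^3 - 1.77*x^2 - 0.55*x + 4.26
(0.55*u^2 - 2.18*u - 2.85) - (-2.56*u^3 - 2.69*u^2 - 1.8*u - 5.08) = 2.56*u^3 + 3.24*u^2 - 0.38*u + 2.23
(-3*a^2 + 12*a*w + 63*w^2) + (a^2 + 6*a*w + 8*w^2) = -2*a^2 + 18*a*w + 71*w^2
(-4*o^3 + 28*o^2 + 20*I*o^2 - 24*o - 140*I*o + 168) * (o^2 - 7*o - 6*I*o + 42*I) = -4*o^5 + 56*o^4 + 44*I*o^4 - 100*o^3 - 616*I*o^3 - 1344*o^2 + 2300*I*o^2 + 4704*o - 2016*I*o + 7056*I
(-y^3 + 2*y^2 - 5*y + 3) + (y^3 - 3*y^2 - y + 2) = -y^2 - 6*y + 5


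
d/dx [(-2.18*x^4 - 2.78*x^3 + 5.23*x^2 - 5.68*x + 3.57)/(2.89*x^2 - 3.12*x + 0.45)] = (-12.6004*x^5 + 12.3706*x^4 + 13.4232*x^3 - 3.65540000000001*x^2 - 15.9276*x + 8.5824)/(8.3521*x^4 - 18.0336*x^3 + 12.3354*x^2 - 2.808*x + 0.2025)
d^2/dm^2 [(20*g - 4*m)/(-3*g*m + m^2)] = 8*(m*(-8*g + 3*m)*(3*g - m) - (3*g - 2*m)^2*(5*g - m))/(m^3*(3*g - m)^3)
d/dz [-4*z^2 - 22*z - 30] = -8*z - 22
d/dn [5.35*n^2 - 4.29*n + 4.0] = 10.7*n - 4.29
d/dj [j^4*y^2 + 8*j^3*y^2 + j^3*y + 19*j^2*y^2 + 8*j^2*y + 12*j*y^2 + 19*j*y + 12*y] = y*(4*j^3*y + 24*j^2*y + 3*j^2 + 38*j*y + 16*j + 12*y + 19)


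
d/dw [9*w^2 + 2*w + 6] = 18*w + 2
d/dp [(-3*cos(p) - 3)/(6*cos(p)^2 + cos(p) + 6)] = 3*(6*sin(p)^2 - 12*cos(p) - 1)*sin(p)/(6*cos(p)^2 + cos(p) + 6)^2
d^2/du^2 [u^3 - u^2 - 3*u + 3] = 6*u - 2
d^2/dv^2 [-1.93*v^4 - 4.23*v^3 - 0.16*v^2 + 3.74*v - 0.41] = -23.16*v^2 - 25.38*v - 0.32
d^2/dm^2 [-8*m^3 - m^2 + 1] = -48*m - 2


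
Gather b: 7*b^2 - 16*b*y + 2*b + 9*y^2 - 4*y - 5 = 7*b^2 + b*(2 - 16*y) + 9*y^2 - 4*y - 5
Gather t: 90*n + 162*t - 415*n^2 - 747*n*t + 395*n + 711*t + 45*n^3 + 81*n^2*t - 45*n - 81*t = 45*n^3 - 415*n^2 + 440*n + t*(81*n^2 - 747*n + 792)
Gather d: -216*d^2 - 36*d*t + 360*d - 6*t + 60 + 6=-216*d^2 + d*(360 - 36*t) - 6*t + 66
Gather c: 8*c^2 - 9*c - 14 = 8*c^2 - 9*c - 14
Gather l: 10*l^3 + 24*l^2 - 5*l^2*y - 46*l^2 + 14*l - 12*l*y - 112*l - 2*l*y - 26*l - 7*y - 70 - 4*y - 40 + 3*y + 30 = 10*l^3 + l^2*(-5*y - 22) + l*(-14*y - 124) - 8*y - 80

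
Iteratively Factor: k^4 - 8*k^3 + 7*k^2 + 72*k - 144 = (k - 3)*(k^3 - 5*k^2 - 8*k + 48) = (k - 4)*(k - 3)*(k^2 - k - 12) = (k - 4)^2*(k - 3)*(k + 3)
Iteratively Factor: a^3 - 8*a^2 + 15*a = (a)*(a^2 - 8*a + 15) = a*(a - 3)*(a - 5)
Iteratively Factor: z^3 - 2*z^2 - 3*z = (z + 1)*(z^2 - 3*z) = (z - 3)*(z + 1)*(z)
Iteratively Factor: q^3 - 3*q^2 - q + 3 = (q + 1)*(q^2 - 4*q + 3) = (q - 3)*(q + 1)*(q - 1)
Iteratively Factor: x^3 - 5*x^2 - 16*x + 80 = (x + 4)*(x^2 - 9*x + 20) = (x - 4)*(x + 4)*(x - 5)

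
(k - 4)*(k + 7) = k^2 + 3*k - 28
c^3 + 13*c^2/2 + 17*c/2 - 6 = (c - 1/2)*(c + 3)*(c + 4)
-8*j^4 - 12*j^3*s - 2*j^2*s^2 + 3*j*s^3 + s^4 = (-2*j + s)*(j + s)*(2*j + s)^2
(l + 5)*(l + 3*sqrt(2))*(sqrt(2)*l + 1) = sqrt(2)*l^3 + 7*l^2 + 5*sqrt(2)*l^2 + 3*sqrt(2)*l + 35*l + 15*sqrt(2)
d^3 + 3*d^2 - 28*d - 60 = (d - 5)*(d + 2)*(d + 6)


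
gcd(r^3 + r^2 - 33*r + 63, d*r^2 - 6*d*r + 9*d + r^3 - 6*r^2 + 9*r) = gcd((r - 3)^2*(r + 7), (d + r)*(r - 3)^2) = r^2 - 6*r + 9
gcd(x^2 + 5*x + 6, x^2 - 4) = x + 2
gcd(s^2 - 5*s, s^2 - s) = s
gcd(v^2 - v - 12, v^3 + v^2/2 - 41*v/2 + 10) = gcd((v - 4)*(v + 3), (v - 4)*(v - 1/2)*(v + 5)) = v - 4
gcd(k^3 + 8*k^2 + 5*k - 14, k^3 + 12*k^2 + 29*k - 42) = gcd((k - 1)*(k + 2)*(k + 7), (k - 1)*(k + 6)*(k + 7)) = k^2 + 6*k - 7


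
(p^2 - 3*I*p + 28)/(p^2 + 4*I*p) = (p - 7*I)/p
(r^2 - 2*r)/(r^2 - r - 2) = r/(r + 1)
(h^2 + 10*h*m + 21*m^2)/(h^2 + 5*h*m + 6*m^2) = (h + 7*m)/(h + 2*m)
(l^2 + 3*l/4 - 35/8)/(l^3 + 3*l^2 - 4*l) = (8*l^2 + 6*l - 35)/(8*l*(l^2 + 3*l - 4))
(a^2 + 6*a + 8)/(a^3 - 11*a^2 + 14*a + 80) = (a + 4)/(a^2 - 13*a + 40)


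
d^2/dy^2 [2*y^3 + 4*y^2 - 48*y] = 12*y + 8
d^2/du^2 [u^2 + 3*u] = 2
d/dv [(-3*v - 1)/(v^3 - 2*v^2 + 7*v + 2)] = (6*v^3 - 3*v^2 - 4*v + 1)/(v^6 - 4*v^5 + 18*v^4 - 24*v^3 + 41*v^2 + 28*v + 4)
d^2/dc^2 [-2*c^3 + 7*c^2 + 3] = 14 - 12*c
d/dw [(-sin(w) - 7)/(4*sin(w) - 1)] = 29*cos(w)/(4*sin(w) - 1)^2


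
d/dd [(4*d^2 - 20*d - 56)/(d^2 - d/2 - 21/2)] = 8*(9*d^2 + 14*d + 91)/(4*d^4 - 4*d^3 - 83*d^2 + 42*d + 441)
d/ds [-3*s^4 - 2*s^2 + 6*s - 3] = -12*s^3 - 4*s + 6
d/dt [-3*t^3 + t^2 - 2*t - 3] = -9*t^2 + 2*t - 2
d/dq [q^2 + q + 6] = 2*q + 1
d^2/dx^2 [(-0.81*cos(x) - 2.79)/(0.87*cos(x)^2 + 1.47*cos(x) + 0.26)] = (2.33308400411393*(1 - cos(x)^2)^2 + 0.193006315395797*cos(x)^5 + 2.63775297707588*cos(x)^3 + 1.6831677277325*cos(x)^2 - 6.71206725089036*cos(x) - 5.53673214391963)/(0.591836734693878*cos(x)^2 + 1.0*cos(x) + 0.17687074829932)^3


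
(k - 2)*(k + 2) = k^2 - 4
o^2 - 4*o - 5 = (o - 5)*(o + 1)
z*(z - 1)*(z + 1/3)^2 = z^4 - z^3/3 - 5*z^2/9 - z/9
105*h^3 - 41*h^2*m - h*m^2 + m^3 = (-5*h + m)*(-3*h + m)*(7*h + m)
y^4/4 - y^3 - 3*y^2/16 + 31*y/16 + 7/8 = (y/4 + 1/4)*(y - 7/2)*(y - 2)*(y + 1/2)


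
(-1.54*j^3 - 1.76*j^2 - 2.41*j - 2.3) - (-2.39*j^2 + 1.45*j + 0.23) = -1.54*j^3 + 0.63*j^2 - 3.86*j - 2.53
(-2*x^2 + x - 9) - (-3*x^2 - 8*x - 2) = x^2 + 9*x - 7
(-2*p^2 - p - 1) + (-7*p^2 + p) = -9*p^2 - 1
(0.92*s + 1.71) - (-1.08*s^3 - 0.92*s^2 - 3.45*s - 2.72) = 1.08*s^3 + 0.92*s^2 + 4.37*s + 4.43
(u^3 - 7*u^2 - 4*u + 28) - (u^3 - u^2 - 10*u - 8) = -6*u^2 + 6*u + 36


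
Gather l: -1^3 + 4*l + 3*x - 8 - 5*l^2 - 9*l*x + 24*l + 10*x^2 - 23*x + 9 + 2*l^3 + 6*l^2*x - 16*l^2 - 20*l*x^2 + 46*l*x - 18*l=2*l^3 + l^2*(6*x - 21) + l*(-20*x^2 + 37*x + 10) + 10*x^2 - 20*x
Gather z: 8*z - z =7*z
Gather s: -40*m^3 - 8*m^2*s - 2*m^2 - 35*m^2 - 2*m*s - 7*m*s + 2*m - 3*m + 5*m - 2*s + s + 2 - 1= -40*m^3 - 37*m^2 + 4*m + s*(-8*m^2 - 9*m - 1) + 1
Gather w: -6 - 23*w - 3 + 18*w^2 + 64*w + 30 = 18*w^2 + 41*w + 21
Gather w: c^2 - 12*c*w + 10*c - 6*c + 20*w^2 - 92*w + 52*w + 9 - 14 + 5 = c^2 + 4*c + 20*w^2 + w*(-12*c - 40)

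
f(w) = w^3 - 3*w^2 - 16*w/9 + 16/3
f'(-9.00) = 295.22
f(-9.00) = -950.67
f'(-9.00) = 295.22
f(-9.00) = -950.67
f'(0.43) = -3.80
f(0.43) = 4.09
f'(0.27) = -3.18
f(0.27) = 4.65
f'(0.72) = -4.54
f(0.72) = 2.87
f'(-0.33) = 0.53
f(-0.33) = 5.56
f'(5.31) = 50.95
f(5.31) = 61.03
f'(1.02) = -4.78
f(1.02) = 1.46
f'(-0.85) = 5.49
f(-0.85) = 4.06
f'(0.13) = -2.51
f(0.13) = 5.05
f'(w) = 3*w^2 - 6*w - 16/9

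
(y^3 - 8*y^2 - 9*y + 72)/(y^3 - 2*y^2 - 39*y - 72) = (y - 3)/(y + 3)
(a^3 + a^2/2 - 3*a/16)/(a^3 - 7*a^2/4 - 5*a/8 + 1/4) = a*(4*a + 3)/(2*(2*a^2 - 3*a - 2))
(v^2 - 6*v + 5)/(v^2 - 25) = (v - 1)/(v + 5)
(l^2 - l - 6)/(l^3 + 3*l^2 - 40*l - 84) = (l - 3)/(l^2 + l - 42)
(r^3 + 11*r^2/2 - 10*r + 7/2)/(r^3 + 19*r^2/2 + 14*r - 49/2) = (2*r - 1)/(2*r + 7)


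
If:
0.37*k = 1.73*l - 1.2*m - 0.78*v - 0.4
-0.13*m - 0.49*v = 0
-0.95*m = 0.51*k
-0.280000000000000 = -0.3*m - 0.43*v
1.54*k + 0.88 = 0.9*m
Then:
No Solution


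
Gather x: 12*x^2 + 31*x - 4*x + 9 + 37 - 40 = 12*x^2 + 27*x + 6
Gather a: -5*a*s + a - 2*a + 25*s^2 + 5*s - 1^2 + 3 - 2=a*(-5*s - 1) + 25*s^2 + 5*s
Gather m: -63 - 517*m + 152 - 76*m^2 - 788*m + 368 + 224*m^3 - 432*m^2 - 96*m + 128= 224*m^3 - 508*m^2 - 1401*m + 585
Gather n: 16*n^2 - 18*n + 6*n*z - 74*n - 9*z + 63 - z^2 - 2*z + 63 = 16*n^2 + n*(6*z - 92) - z^2 - 11*z + 126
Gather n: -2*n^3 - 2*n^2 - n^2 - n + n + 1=-2*n^3 - 3*n^2 + 1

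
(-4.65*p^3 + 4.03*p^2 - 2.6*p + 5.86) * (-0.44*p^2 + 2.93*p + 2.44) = 2.046*p^5 - 15.3977*p^4 + 1.6059*p^3 - 0.363200000000001*p^2 + 10.8258*p + 14.2984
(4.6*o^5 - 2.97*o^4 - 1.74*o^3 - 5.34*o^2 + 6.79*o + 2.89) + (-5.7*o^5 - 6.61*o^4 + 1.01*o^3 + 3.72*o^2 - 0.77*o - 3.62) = -1.1*o^5 - 9.58*o^4 - 0.73*o^3 - 1.62*o^2 + 6.02*o - 0.73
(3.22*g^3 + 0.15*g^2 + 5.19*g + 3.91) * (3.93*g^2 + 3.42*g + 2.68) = 12.6546*g^5 + 11.6019*g^4 + 29.5393*g^3 + 33.5181*g^2 + 27.2814*g + 10.4788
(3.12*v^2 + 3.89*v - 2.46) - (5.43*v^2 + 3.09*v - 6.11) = -2.31*v^2 + 0.8*v + 3.65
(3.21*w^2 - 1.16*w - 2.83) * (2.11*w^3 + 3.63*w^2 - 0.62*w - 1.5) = 6.7731*w^5 + 9.2047*w^4 - 12.1723*w^3 - 14.3687*w^2 + 3.4946*w + 4.245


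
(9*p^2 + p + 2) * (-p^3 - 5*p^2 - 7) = -9*p^5 - 46*p^4 - 7*p^3 - 73*p^2 - 7*p - 14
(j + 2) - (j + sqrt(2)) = 2 - sqrt(2)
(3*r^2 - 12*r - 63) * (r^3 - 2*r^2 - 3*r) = 3*r^5 - 18*r^4 - 48*r^3 + 162*r^2 + 189*r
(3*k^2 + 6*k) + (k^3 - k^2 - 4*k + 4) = k^3 + 2*k^2 + 2*k + 4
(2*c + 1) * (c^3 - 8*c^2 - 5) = 2*c^4 - 15*c^3 - 8*c^2 - 10*c - 5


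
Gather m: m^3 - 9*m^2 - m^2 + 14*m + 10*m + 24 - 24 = m^3 - 10*m^2 + 24*m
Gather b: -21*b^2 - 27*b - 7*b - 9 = -21*b^2 - 34*b - 9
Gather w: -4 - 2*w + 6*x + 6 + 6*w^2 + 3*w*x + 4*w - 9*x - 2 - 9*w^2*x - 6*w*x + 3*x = w^2*(6 - 9*x) + w*(2 - 3*x)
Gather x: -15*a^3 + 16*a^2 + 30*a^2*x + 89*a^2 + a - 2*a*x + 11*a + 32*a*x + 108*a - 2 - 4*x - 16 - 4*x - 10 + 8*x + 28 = -15*a^3 + 105*a^2 + 120*a + x*(30*a^2 + 30*a)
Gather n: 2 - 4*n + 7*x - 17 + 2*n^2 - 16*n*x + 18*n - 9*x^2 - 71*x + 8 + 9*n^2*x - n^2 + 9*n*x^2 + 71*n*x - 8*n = n^2*(9*x + 1) + n*(9*x^2 + 55*x + 6) - 9*x^2 - 64*x - 7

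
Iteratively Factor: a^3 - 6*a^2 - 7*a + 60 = (a - 4)*(a^2 - 2*a - 15) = (a - 5)*(a - 4)*(a + 3)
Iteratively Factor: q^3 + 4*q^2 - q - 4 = (q - 1)*(q^2 + 5*q + 4) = (q - 1)*(q + 4)*(q + 1)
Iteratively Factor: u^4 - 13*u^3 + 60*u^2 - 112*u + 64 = (u - 1)*(u^3 - 12*u^2 + 48*u - 64) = (u - 4)*(u - 1)*(u^2 - 8*u + 16) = (u - 4)^2*(u - 1)*(u - 4)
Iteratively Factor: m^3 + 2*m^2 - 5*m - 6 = (m + 1)*(m^2 + m - 6) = (m - 2)*(m + 1)*(m + 3)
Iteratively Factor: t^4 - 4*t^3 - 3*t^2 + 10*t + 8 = (t - 2)*(t^3 - 2*t^2 - 7*t - 4) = (t - 4)*(t - 2)*(t^2 + 2*t + 1) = (t - 4)*(t - 2)*(t + 1)*(t + 1)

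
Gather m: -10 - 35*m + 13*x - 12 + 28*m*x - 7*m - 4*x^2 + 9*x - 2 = m*(28*x - 42) - 4*x^2 + 22*x - 24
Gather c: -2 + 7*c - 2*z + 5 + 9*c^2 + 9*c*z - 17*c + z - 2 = 9*c^2 + c*(9*z - 10) - z + 1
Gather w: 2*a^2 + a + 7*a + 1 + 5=2*a^2 + 8*a + 6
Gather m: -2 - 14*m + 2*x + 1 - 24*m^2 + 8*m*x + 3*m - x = -24*m^2 + m*(8*x - 11) + x - 1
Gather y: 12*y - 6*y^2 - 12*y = -6*y^2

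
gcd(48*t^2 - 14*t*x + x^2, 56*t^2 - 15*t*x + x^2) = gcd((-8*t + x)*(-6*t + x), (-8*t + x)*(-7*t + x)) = -8*t + x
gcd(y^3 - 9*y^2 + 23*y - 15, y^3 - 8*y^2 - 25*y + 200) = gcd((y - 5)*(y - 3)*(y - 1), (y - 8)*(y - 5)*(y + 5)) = y - 5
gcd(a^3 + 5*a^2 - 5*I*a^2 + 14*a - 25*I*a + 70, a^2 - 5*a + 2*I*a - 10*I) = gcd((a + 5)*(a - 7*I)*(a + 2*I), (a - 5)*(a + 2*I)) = a + 2*I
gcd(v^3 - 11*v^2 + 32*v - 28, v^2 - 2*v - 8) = 1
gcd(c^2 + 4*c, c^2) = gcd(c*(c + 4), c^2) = c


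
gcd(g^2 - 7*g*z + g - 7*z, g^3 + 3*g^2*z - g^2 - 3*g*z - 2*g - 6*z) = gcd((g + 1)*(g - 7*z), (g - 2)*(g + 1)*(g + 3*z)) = g + 1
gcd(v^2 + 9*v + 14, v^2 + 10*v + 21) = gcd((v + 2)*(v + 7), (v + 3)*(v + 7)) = v + 7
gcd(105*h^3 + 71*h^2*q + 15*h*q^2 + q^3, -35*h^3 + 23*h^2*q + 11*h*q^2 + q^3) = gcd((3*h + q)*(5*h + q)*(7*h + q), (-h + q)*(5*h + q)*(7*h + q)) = 35*h^2 + 12*h*q + q^2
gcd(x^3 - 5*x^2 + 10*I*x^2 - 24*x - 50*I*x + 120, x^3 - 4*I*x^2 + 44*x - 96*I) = x + 6*I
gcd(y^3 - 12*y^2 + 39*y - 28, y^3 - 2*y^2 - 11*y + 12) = y^2 - 5*y + 4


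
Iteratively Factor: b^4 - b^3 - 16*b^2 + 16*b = (b)*(b^3 - b^2 - 16*b + 16) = b*(b - 4)*(b^2 + 3*b - 4) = b*(b - 4)*(b - 1)*(b + 4)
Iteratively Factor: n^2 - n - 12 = (n + 3)*(n - 4)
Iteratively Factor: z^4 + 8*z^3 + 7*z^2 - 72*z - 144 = (z + 4)*(z^3 + 4*z^2 - 9*z - 36) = (z + 4)^2*(z^2 - 9) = (z + 3)*(z + 4)^2*(z - 3)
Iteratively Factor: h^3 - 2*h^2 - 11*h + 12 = (h + 3)*(h^2 - 5*h + 4) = (h - 4)*(h + 3)*(h - 1)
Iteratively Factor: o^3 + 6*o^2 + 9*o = (o)*(o^2 + 6*o + 9) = o*(o + 3)*(o + 3)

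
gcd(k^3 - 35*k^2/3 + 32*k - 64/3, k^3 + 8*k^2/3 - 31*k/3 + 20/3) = k - 1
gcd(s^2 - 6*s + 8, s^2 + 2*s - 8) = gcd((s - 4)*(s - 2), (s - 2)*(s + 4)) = s - 2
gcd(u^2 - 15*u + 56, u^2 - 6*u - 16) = u - 8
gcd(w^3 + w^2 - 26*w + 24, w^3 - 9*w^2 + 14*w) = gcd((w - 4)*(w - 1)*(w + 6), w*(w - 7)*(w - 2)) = 1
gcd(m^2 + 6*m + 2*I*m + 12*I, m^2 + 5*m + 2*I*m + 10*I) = m + 2*I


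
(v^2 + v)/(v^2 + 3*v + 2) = v/(v + 2)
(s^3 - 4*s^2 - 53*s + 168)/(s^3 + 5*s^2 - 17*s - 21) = (s - 8)/(s + 1)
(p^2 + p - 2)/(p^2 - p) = (p + 2)/p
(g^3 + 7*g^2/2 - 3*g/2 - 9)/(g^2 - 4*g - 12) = (2*g^2 + 3*g - 9)/(2*(g - 6))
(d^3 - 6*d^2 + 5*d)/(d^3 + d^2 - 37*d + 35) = d/(d + 7)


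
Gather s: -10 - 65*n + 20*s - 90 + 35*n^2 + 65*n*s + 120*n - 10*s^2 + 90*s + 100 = 35*n^2 + 55*n - 10*s^2 + s*(65*n + 110)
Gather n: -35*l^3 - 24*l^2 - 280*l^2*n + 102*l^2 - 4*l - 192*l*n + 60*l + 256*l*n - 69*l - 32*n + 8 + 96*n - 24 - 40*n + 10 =-35*l^3 + 78*l^2 - 13*l + n*(-280*l^2 + 64*l + 24) - 6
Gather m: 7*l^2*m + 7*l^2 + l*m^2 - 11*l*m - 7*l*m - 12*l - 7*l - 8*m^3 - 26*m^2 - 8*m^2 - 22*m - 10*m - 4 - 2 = 7*l^2 - 19*l - 8*m^3 + m^2*(l - 34) + m*(7*l^2 - 18*l - 32) - 6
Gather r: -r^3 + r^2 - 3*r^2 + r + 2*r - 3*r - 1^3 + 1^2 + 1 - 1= -r^3 - 2*r^2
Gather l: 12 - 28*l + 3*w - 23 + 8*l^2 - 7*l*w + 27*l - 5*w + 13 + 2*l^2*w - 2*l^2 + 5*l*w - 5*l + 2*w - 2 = l^2*(2*w + 6) + l*(-2*w - 6)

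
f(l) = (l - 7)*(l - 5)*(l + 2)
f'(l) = (l - 7)*(l - 5) + (l - 7)*(l + 2) + (l - 5)*(l + 2) = 3*l^2 - 20*l + 11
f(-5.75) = -513.98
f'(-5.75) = 225.19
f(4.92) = 1.15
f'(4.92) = -14.78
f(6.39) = -7.11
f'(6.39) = 5.70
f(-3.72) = -160.78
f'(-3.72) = 126.92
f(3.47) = 29.54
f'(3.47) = -22.28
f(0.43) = 72.96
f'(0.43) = 2.95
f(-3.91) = -185.67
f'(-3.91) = 135.06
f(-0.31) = 65.60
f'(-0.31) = 17.49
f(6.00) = -8.00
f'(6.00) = -1.00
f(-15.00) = -5720.00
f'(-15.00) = 986.00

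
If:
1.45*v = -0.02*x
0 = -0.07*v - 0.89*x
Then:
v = 0.00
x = 0.00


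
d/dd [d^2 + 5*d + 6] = 2*d + 5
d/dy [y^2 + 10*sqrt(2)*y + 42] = 2*y + 10*sqrt(2)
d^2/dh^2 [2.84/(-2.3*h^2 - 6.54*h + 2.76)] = (30.0472*h^2 + 85.43856*h - 2.84*(4.6*h + 6.54)*(9.2*h + 13.08) - 36.05664)/(2.3*h^2 + 6.54*h - 2.76)^3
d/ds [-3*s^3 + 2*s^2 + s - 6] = -9*s^2 + 4*s + 1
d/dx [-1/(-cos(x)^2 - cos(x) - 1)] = (2*cos(x) + 1)*sin(x)/(cos(x)^2 + cos(x) + 1)^2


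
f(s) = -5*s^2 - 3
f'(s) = -10*s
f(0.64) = -5.05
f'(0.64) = -6.40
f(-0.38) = -3.72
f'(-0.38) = 3.80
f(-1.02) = -8.20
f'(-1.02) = 10.20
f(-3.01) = -48.30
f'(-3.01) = 30.10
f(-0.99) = -7.90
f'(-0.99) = 9.90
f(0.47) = -4.10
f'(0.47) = -4.70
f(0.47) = -4.10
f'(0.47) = -4.70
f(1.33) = -11.84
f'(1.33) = -13.30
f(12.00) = -723.00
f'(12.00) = -120.00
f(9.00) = -408.00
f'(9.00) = -90.00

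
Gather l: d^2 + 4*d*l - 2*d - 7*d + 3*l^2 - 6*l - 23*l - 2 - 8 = d^2 - 9*d + 3*l^2 + l*(4*d - 29) - 10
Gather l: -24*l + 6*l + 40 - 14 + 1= 27 - 18*l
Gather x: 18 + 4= 22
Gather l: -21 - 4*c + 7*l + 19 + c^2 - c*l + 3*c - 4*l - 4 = c^2 - c + l*(3 - c) - 6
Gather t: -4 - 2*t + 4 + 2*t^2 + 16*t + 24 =2*t^2 + 14*t + 24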